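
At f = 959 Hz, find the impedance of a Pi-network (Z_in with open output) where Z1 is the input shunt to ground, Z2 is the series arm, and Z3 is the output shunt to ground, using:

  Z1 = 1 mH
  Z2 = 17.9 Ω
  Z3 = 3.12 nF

Step 1 — Angular frequency: ω = 2π·f = 2π·959 = 6026 rad/s.
Step 2 — Component impedances:
  Z1: Z = jωL = j·6026·0.001 = 0 + j6.026 Ω
  Z2: Z = R = 17.9 Ω
  Z3: Z = 1/(jωC) = -j/(ω·C) = 0 - j5.319e+04 Ω
Step 3 — With open output, the series arm Z2 and the output shunt Z3 appear in series to ground: Z2 + Z3 = 17.9 - j5.319e+04 Ω.
Step 4 — Parallel with input shunt Z1: Z_in = Z1 || (Z2 + Z3) = 2.297e-07 + j6.026 Ω = 6.026∠90.0° Ω.

Z = 2.297e-07 + j6.026 Ω = 6.026∠90.0° Ω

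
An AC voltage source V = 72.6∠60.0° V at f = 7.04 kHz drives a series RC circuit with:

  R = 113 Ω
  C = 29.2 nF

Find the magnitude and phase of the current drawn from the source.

Step 1 — Angular frequency: ω = 2π·f = 2π·7040 = 4.423e+04 rad/s.
Step 2 — Component impedances:
  R: Z = R = 113 Ω
  C: Z = 1/(jωC) = -j/(ω·C) = 0 - j774.2 Ω
Step 3 — Series combination: Z_total = R + C = 113 - j774.2 Ω = 782.4∠-81.7° Ω.
Step 4 — Source phasor: V = 72.6∠60.0° V = 36.3 + j62.87 V.
Step 5 — Ohm's law: I = V / Z_total = (36.3 + j62.87) / (113 - j774.2) = -0.07281 + j0.05751 A.
Step 6 — Convert to polar: |I| = 0.09279 A, ∠I = 141.7°.

I = 0.09279∠141.7° A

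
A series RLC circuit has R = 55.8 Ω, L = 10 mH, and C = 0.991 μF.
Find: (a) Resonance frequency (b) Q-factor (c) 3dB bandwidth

Step 1 — Resonance condition Im(Z)=0 gives ω₀ = 1/√(LC).
Step 2 — ω₀ = 1/√(0.01·9.91e-07) = 1.005e+04 rad/s.
Step 3 — f₀ = ω₀/(2π) = 1599 Hz.
Step 4 — Series Q: Q = ω₀L/R = 1.005e+04·0.01/55.8 = 1.8.
Step 5 — 3dB bandwidth: Δω = ω₀/Q = 5580 rad/s; BW = Δω/(2π) = 888.1 Hz.

(a) f₀ = 1599 Hz  (b) Q = 1.8  (c) BW = 888.1 Hz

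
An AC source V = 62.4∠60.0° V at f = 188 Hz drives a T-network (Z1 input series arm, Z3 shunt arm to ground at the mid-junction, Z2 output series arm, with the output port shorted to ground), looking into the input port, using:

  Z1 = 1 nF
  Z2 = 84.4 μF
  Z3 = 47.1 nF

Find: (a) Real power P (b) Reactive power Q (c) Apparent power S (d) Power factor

Step 1 — Angular frequency: ω = 2π·f = 2π·188 = 1181 rad/s.
Step 2 — Component impedances:
  Z1: Z = 1/(jωC) = -j/(ω·C) = 0 - j8.466e+05 Ω
  Z2: Z = 1/(jωC) = -j/(ω·C) = 0 - j10.03 Ω
  Z3: Z = 1/(jωC) = -j/(ω·C) = 0 - j1.797e+04 Ω
Step 3 — With the output port shorted to ground, the output series arm Z2 runs from the junction to ground; the shunt arm Z3 also runs from the junction to ground. They appear in parallel: Z3 || Z2 = 0 - j10.02 Ω.
Step 4 — Series with input arm Z1: Z_in = Z1 + (Z3 || Z2) = 0 - j8.466e+05 Ω = 8.466e+05∠-90.0° Ω.
Step 5 — Source phasor: V = 62.4∠60.0° V = 31.2 + j54.04 V.
Step 6 — Current: I = V / Z = -6.383e-05 + j3.685e-05 A = 7.371e-05∠150.0° A.
Step 7 — Complex power: S = V·I* = 0 - j0.004599 VA.
Step 8 — Real power: P = Re(S) = 0 W.
Step 9 — Reactive power: Q = Im(S) = -0.004599 VAR.
Step 10 — Apparent power: |S| = 0.004599 VA.
Step 11 — Power factor: PF = P/|S| = 0 (leading).

(a) P = 0 W  (b) Q = -0.004599 VAR  (c) S = 0.004599 VA  (d) PF = 0 (leading)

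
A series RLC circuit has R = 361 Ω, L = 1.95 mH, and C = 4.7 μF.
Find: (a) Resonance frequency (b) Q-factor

Step 1 — Resonance condition Im(Z)=0 gives ω₀ = 1/√(LC).
Step 2 — ω₀ = 1/√(0.00195·4.7e-06) = 1.045e+04 rad/s.
Step 3 — f₀ = ω₀/(2π) = 1662 Hz.
Step 4 — Series Q: Q = ω₀L/R = 1.045e+04·0.00195/361 = 0.05642.

(a) f₀ = 1662 Hz  (b) Q = 0.05642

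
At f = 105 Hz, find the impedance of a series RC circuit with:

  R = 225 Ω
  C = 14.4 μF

Step 1 — Angular frequency: ω = 2π·f = 2π·105 = 659.7 rad/s.
Step 2 — Component impedances:
  R: Z = R = 225 Ω
  C: Z = 1/(jωC) = -j/(ω·C) = 0 - j105.3 Ω
Step 3 — Series combination: Z_total = R + C = 225 - j105.3 Ω = 248.4∠-25.1° Ω.

Z = 225 - j105.3 Ω = 248.4∠-25.1° Ω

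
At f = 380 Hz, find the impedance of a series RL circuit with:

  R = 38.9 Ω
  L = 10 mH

Step 1 — Angular frequency: ω = 2π·f = 2π·380 = 2388 rad/s.
Step 2 — Component impedances:
  R: Z = R = 38.9 Ω
  L: Z = jωL = j·2388·0.01 = 0 + j23.88 Ω
Step 3 — Series combination: Z_total = R + L = 38.9 + j23.88 Ω = 45.64∠31.5° Ω.

Z = 38.9 + j23.88 Ω = 45.64∠31.5° Ω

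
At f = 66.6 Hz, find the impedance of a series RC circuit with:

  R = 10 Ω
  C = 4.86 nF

Step 1 — Angular frequency: ω = 2π·f = 2π·66.6 = 418.5 rad/s.
Step 2 — Component impedances:
  R: Z = R = 10 Ω
  C: Z = 1/(jωC) = -j/(ω·C) = 0 - j4.917e+05 Ω
Step 3 — Series combination: Z_total = R + C = 10 - j4.917e+05 Ω = 4.917e+05∠-90.0° Ω.

Z = 10 - j4.917e+05 Ω = 4.917e+05∠-90.0° Ω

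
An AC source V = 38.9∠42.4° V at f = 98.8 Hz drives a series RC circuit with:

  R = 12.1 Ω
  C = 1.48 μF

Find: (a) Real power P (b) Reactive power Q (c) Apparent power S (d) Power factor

Step 1 — Angular frequency: ω = 2π·f = 2π·98.8 = 620.8 rad/s.
Step 2 — Component impedances:
  R: Z = R = 12.1 Ω
  C: Z = 1/(jωC) = -j/(ω·C) = 0 - j1088 Ω
Step 3 — Series combination: Z_total = R + C = 12.1 - j1088 Ω = 1088∠-89.4° Ω.
Step 4 — Source phasor: V = 38.9∠42.4° V = 28.73 + j26.23 V.
Step 5 — Current: I = V / Z = -0.0238 + j0.02666 A = 0.03574∠131.8° A.
Step 6 — Complex power: S = V·I* = 0.01545 - j1.39 VA.
Step 7 — Real power: P = Re(S) = 0.01545 W.
Step 8 — Reactive power: Q = Im(S) = -1.39 VAR.
Step 9 — Apparent power: |S| = 1.39 VA.
Step 10 — Power factor: PF = P/|S| = 0.01112 (leading).

(a) P = 0.01545 W  (b) Q = -1.39 VAR  (c) S = 1.39 VA  (d) PF = 0.01112 (leading)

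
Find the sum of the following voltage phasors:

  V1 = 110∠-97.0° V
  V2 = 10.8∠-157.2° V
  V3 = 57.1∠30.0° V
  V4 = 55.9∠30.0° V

Step 1 — Convert each phasor to rectangular form:
  V1 = 110·(cos(-97.0°) + j·sin(-97.0°)) = -13.41 - j109.2 V
  V2 = 10.8·(cos(-157.2°) + j·sin(-157.2°)) = -9.956 - j4.185 V
  V3 = 57.1·(cos(30.0°) + j·sin(30.0°)) = 49.45 + j28.55 V
  V4 = 55.9·(cos(30.0°) + j·sin(30.0°)) = 48.41 + j27.95 V
Step 2 — Sum components: V_total = 74.5 - j56.87 V.
Step 3 — Convert to polar: |V_total| = 93.72 V, ∠V_total = -37.4°.

V_total = 93.72∠-37.4° V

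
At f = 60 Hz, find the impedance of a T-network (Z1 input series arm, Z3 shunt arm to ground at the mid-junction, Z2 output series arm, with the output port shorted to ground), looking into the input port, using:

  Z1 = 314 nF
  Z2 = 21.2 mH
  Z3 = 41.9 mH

Step 1 — Angular frequency: ω = 2π·f = 2π·60 = 377 rad/s.
Step 2 — Component impedances:
  Z1: Z = 1/(jωC) = -j/(ω·C) = 0 - j8448 Ω
  Z2: Z = jωL = j·377·0.0212 = 0 + j7.992 Ω
  Z3: Z = jωL = j·377·0.0419 = 0 + j15.8 Ω
Step 3 — With the output port shorted to ground, the output series arm Z2 runs from the junction to ground; the shunt arm Z3 also runs from the junction to ground. They appear in parallel: Z3 || Z2 = 0 + j5.307 Ω.
Step 4 — Series with input arm Z1: Z_in = Z1 + (Z3 || Z2) = 0 - j8442 Ω = 8442∠-90.0° Ω.

Z = 0 - j8442 Ω = 8442∠-90.0° Ω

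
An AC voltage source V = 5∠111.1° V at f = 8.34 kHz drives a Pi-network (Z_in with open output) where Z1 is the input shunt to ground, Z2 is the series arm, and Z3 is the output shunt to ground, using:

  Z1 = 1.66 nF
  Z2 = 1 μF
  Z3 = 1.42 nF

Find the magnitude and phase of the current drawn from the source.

Step 1 — Angular frequency: ω = 2π·f = 2π·8340 = 5.24e+04 rad/s.
Step 2 — Component impedances:
  Z1: Z = 1/(jωC) = -j/(ω·C) = 0 - j1.15e+04 Ω
  Z2: Z = 1/(jωC) = -j/(ω·C) = 0 - j19.08 Ω
  Z3: Z = 1/(jωC) = -j/(ω·C) = 0 - j1.344e+04 Ω
Step 3 — With open output, the series arm Z2 and the output shunt Z3 appear in series to ground: Z2 + Z3 = 0 - j1.346e+04 Ω.
Step 4 — Parallel with input shunt Z1: Z_in = Z1 || (Z2 + Z3) = 0 - j6200 Ω = 6200∠-90.0° Ω.
Step 5 — Source phasor: V = 5∠111.1° V = -1.8 + j4.665 V.
Step 6 — Ohm's law: I = V / Z_total = (-1.8 + j4.665) / (0 - j6200) = -0.0007524 - j0.0002903 A.
Step 7 — Convert to polar: |I| = 0.0008065 A, ∠I = -158.9°.

I = 0.0008065∠-158.9° A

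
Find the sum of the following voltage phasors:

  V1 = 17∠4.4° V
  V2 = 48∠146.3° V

Step 1 — Convert each phasor to rectangular form:
  V1 = 17·(cos(4.4°) + j·sin(4.4°)) = 16.95 + j1.304 V
  V2 = 48·(cos(146.3°) + j·sin(146.3°)) = -39.93 + j26.63 V
Step 2 — Sum components: V_total = -22.98 + j27.94 V.
Step 3 — Convert to polar: |V_total| = 36.18 V, ∠V_total = 129.4°.

V_total = 36.18∠129.4° V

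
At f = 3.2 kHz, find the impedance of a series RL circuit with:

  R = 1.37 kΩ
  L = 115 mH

Step 1 — Angular frequency: ω = 2π·f = 2π·3200 = 2.011e+04 rad/s.
Step 2 — Component impedances:
  R: Z = R = 1370 Ω
  L: Z = jωL = j·2.011e+04·0.115 = 0 + j2312 Ω
Step 3 — Series combination: Z_total = R + L = 1370 + j2312 Ω = 2688∠59.4° Ω.

Z = 1370 + j2312 Ω = 2688∠59.4° Ω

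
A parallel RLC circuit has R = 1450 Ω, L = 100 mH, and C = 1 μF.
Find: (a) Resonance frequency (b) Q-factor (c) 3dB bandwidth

Step 1 — Resonance: ω₀ = 1/√(LC) = 1/√(0.1·1e-06) = 3162 rad/s.
Step 2 — f₀ = ω₀/(2π) = 503.3 Hz.
Step 3 — Parallel Q: Q = R/(ω₀L) = 1450/(3162·0.1) = 4.585.
Step 4 — Bandwidth: Δω = ω₀/Q = 689.7 rad/s; BW = Δω/(2π) = 109.8 Hz.

(a) f₀ = 503.3 Hz  (b) Q = 4.585  (c) BW = 109.8 Hz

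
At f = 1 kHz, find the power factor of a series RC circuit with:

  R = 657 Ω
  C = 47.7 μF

Step 1 — Angular frequency: ω = 2π·f = 2π·1000 = 6283 rad/s.
Step 2 — Component impedances:
  R: Z = R = 657 Ω
  C: Z = 1/(jωC) = -j/(ω·C) = 0 - j3.337 Ω
Step 3 — Series combination: Z_total = R + C = 657 - j3.337 Ω = 657∠-0.3° Ω.
Step 4 — Power factor: PF = cos(φ) = Re(Z)/|Z| = 657/657 = 1.
Step 5 — Type: Im(Z) = -3.337 ⇒ leading (phase φ = -0.3°).

PF = 1 (leading, φ = -0.3°)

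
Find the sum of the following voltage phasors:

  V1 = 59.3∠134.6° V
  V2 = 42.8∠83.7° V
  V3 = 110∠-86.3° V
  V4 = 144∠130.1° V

Step 1 — Convert each phasor to rectangular form:
  V1 = 59.3·(cos(134.6°) + j·sin(134.6°)) = -41.64 + j42.22 V
  V2 = 42.8·(cos(83.7°) + j·sin(83.7°)) = 4.697 + j42.54 V
  V3 = 110·(cos(-86.3°) + j·sin(-86.3°)) = 7.099 - j109.8 V
  V4 = 144·(cos(130.1°) + j·sin(130.1°)) = -92.75 + j110.1 V
Step 2 — Sum components: V_total = -122.6 + j85.14 V.
Step 3 — Convert to polar: |V_total| = 149.3 V, ∠V_total = 145.2°.

V_total = 149.3∠145.2° V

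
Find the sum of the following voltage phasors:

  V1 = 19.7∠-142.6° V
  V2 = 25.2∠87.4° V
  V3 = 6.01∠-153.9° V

Step 1 — Convert each phasor to rectangular form:
  V1 = 19.7·(cos(-142.6°) + j·sin(-142.6°)) = -15.65 - j11.97 V
  V2 = 25.2·(cos(87.4°) + j·sin(87.4°)) = 1.143 + j25.17 V
  V3 = 6.01·(cos(-153.9°) + j·sin(-153.9°)) = -5.397 - j2.644 V
Step 2 — Sum components: V_total = -19.9 + j10.56 V.
Step 3 — Convert to polar: |V_total| = 22.53 V, ∠V_total = 152.0°.

V_total = 22.53∠152.0° V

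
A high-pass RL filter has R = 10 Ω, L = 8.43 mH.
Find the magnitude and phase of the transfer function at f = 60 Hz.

Step 1 — Angular frequency: ω = 2π·60 = 377 rad/s.
Step 2 — Transfer function: H(jω) = jωL/(R + jωL).
Step 3 — Numerator jωL = j·3.178; denominator R + jωL = 10 + j3.178.
Step 4 — H = 0.09173 + j0.2887.
Step 5 — Magnitude: |H| = 0.3029 (-10.4 dB); phase: φ = 72.4°.

|H| = 0.3029 (-10.4 dB), φ = 72.4°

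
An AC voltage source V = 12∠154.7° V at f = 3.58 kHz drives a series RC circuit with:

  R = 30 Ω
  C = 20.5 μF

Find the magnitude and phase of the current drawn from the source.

Step 1 — Angular frequency: ω = 2π·f = 2π·3580 = 2.249e+04 rad/s.
Step 2 — Component impedances:
  R: Z = R = 30 Ω
  C: Z = 1/(jωC) = -j/(ω·C) = 0 - j2.169 Ω
Step 3 — Series combination: Z_total = R + C = 30 - j2.169 Ω = 30.08∠-4.1° Ω.
Step 4 — Source phasor: V = 12∠154.7° V = -10.85 + j5.128 V.
Step 5 — Ohm's law: I = V / Z_total = (-10.85 + j5.128) / (30 - j2.169) = -0.372 + j0.144 A.
Step 6 — Convert to polar: |I| = 0.399 A, ∠I = 158.8°.

I = 0.399∠158.8° A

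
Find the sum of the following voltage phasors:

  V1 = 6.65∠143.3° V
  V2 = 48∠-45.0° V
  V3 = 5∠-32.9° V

Step 1 — Convert each phasor to rectangular form:
  V1 = 6.65·(cos(143.3°) + j·sin(143.3°)) = -5.332 + j3.974 V
  V2 = 48·(cos(-45.0°) + j·sin(-45.0°)) = 33.94 - j33.94 V
  V3 = 5·(cos(-32.9°) + j·sin(-32.9°)) = 4.198 - j2.716 V
Step 2 — Sum components: V_total = 32.81 - j32.68 V.
Step 3 — Convert to polar: |V_total| = 46.31 V, ∠V_total = -44.9°.

V_total = 46.31∠-44.9° V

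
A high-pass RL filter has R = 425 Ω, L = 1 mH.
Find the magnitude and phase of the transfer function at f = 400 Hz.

Step 1 — Angular frequency: ω = 2π·400 = 2513 rad/s.
Step 2 — Transfer function: H(jω) = jωL/(R + jωL).
Step 3 — Numerator jωL = j·2.513; denominator R + jωL = 425 + j2.513.
Step 4 — H = 3.497e-05 + j0.005913.
Step 5 — Magnitude: |H| = 0.005913 (-44.6 dB); phase: φ = 89.7°.

|H| = 0.005913 (-44.6 dB), φ = 89.7°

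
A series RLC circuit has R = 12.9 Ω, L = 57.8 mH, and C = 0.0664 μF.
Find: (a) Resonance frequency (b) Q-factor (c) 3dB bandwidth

Step 1 — Resonance condition Im(Z)=0 gives ω₀ = 1/√(LC).
Step 2 — ω₀ = 1/√(0.0578·6.64e-08) = 1.614e+04 rad/s.
Step 3 — f₀ = ω₀/(2π) = 2569 Hz.
Step 4 — Series Q: Q = ω₀L/R = 1.614e+04·0.0578/12.9 = 72.33.
Step 5 — 3dB bandwidth: Δω = ω₀/Q = 223.2 rad/s; BW = Δω/(2π) = 35.52 Hz.

(a) f₀ = 2569 Hz  (b) Q = 72.33  (c) BW = 35.52 Hz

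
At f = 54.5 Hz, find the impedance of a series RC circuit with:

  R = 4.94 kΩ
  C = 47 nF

Step 1 — Angular frequency: ω = 2π·f = 2π·54.5 = 342.4 rad/s.
Step 2 — Component impedances:
  R: Z = R = 4940 Ω
  C: Z = 1/(jωC) = -j/(ω·C) = 0 - j6.213e+04 Ω
Step 3 — Series combination: Z_total = R + C = 4940 - j6.213e+04 Ω = 6.233e+04∠-85.5° Ω.

Z = 4940 - j6.213e+04 Ω = 6.233e+04∠-85.5° Ω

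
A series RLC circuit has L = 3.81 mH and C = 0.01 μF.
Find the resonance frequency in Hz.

Step 1 — Resonance condition Im(Z)=0 gives ω₀ = 1/√(LC).
Step 2 — ω₀ = 1/√(0.00381·1e-08) = 1.62e+05 rad/s.
Step 3 — f₀ = ω₀/(2π) = 2.578e+04 Hz.

f₀ = 2.578e+04 Hz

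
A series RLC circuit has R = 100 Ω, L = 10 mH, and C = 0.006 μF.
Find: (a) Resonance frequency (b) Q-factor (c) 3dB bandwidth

Step 1 — Resonance: ω₀ = 1/√(LC) = 1/√(0.01·6e-09) = 1.291e+05 rad/s.
Step 2 — f₀ = ω₀/(2π) = 2.055e+04 Hz.
Step 3 — Series Q: Q = ω₀L/R = 1.291e+05·0.01/100 = 12.91.
Step 4 — Bandwidth: Δω = ω₀/Q = 1e+04 rad/s; BW = Δω/(2π) = 1592 Hz.

(a) f₀ = 2.055e+04 Hz  (b) Q = 12.91  (c) BW = 1592 Hz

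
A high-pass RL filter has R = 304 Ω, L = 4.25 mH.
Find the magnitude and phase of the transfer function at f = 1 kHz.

Step 1 — Angular frequency: ω = 2π·1000 = 6283 rad/s.
Step 2 — Transfer function: H(jω) = jωL/(R + jωL).
Step 3 — Numerator jωL = j·26.7; denominator R + jωL = 304 + j26.7.
Step 4 — H = 0.007657 + j0.08717.
Step 5 — Magnitude: |H| = 0.0875 (-21.2 dB); phase: φ = 85.0°.

|H| = 0.0875 (-21.2 dB), φ = 85.0°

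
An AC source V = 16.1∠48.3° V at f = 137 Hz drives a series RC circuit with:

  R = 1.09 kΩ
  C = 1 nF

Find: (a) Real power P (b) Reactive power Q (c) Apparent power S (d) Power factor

Step 1 — Angular frequency: ω = 2π·f = 2π·137 = 860.8 rad/s.
Step 2 — Component impedances:
  R: Z = R = 1090 Ω
  C: Z = 1/(jωC) = -j/(ω·C) = 0 - j1.162e+06 Ω
Step 3 — Series combination: Z_total = R + C = 1090 - j1.162e+06 Ω = 1.162e+06∠-89.9° Ω.
Step 4 — Source phasor: V = 16.1∠48.3° V = 10.71 + j12.02 V.
Step 5 — Current: I = V / Z = -1.034e-05 + j9.229e-06 A = 1.386e-05∠138.2° A.
Step 6 — Complex power: S = V·I* = 2.094e-07 - j0.0002231 VA.
Step 7 — Real power: P = Re(S) = 2.094e-07 W.
Step 8 — Reactive power: Q = Im(S) = -0.0002231 VAR.
Step 9 — Apparent power: |S| = 0.0002231 VA.
Step 10 — Power factor: PF = P/|S| = 0.0009383 (leading).

(a) P = 2.094e-07 W  (b) Q = -0.0002231 VAR  (c) S = 0.0002231 VA  (d) PF = 0.0009383 (leading)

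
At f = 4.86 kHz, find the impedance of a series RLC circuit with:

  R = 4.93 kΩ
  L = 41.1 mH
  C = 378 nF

Step 1 — Angular frequency: ω = 2π·f = 2π·4860 = 3.054e+04 rad/s.
Step 2 — Component impedances:
  R: Z = R = 4930 Ω
  L: Z = jωL = j·3.054e+04·0.0411 = 0 + j1255 Ω
  C: Z = 1/(jωC) = -j/(ω·C) = 0 - j86.63 Ω
Step 3 — Series combination: Z_total = R + L + C = 4930 + j1168 Ω = 5067∠13.3° Ω.

Z = 4930 + j1168 Ω = 5067∠13.3° Ω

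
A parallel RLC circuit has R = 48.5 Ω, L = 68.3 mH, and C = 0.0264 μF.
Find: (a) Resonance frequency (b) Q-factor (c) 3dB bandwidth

Step 1 — Resonance: ω₀ = 1/√(LC) = 1/√(0.0683·2.64e-08) = 2.355e+04 rad/s.
Step 2 — f₀ = ω₀/(2π) = 3748 Hz.
Step 3 — Parallel Q: Q = R/(ω₀L) = 48.5/(2.355e+04·0.0683) = 0.03015.
Step 4 — Bandwidth: Δω = ω₀/Q = 7.81e+05 rad/s; BW = Δω/(2π) = 1.243e+05 Hz.

(a) f₀ = 3748 Hz  (b) Q = 0.03015  (c) BW = 1.243e+05 Hz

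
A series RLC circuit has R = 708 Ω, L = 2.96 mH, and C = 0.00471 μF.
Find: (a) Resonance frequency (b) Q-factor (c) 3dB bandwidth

Step 1 — Resonance: ω₀ = 1/√(LC) = 1/√(0.00296·4.71e-09) = 2.678e+05 rad/s.
Step 2 — f₀ = ω₀/(2π) = 4.262e+04 Hz.
Step 3 — Series Q: Q = ω₀L/R = 2.678e+05·0.00296/708 = 1.12.
Step 4 — Bandwidth: Δω = ω₀/Q = 2.392e+05 rad/s; BW = Δω/(2π) = 3.807e+04 Hz.

(a) f₀ = 4.262e+04 Hz  (b) Q = 1.12  (c) BW = 3.807e+04 Hz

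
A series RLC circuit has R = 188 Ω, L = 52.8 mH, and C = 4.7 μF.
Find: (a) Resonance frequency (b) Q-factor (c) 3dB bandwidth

Step 1 — Resonance: ω₀ = 1/√(LC) = 1/√(0.0528·4.7e-06) = 2007 rad/s.
Step 2 — f₀ = ω₀/(2π) = 319.5 Hz.
Step 3 — Series Q: Q = ω₀L/R = 2007·0.0528/188 = 0.5638.
Step 4 — Bandwidth: Δω = ω₀/Q = 3561 rad/s; BW = Δω/(2π) = 566.7 Hz.

(a) f₀ = 319.5 Hz  (b) Q = 0.5638  (c) BW = 566.7 Hz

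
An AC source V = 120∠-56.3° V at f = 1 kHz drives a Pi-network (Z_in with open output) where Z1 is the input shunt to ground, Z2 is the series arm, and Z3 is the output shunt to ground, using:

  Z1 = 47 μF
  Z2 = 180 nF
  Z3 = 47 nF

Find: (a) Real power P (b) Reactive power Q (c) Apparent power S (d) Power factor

Step 1 — Angular frequency: ω = 2π·f = 2π·1000 = 6283 rad/s.
Step 2 — Component impedances:
  Z1: Z = 1/(jωC) = -j/(ω·C) = 0 - j3.386 Ω
  Z2: Z = 1/(jωC) = -j/(ω·C) = 0 - j884.2 Ω
  Z3: Z = 1/(jωC) = -j/(ω·C) = 0 - j3386 Ω
Step 3 — With open output, the series arm Z2 and the output shunt Z3 appear in series to ground: Z2 + Z3 = 0 - j4270 Ω.
Step 4 — Parallel with input shunt Z1: Z_in = Z1 || (Z2 + Z3) = 0 - j3.384 Ω = 3.384∠-90.0° Ω.
Step 5 — Source phasor: V = 120∠-56.3° V = 66.58 - j99.83 V.
Step 6 — Current: I = V / Z = 29.51 + j19.68 A = 35.47∠33.7° A.
Step 7 — Complex power: S = V·I* = 0 - j4256 VA.
Step 8 — Real power: P = Re(S) = 0 W.
Step 9 — Reactive power: Q = Im(S) = -4256 VAR.
Step 10 — Apparent power: |S| = 4256 VA.
Step 11 — Power factor: PF = P/|S| = 0 (leading).

(a) P = 0 W  (b) Q = -4256 VAR  (c) S = 4256 VA  (d) PF = 0 (leading)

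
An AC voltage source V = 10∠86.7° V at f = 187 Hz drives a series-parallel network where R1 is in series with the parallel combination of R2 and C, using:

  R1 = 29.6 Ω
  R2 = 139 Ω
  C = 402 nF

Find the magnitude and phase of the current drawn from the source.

Step 1 — Angular frequency: ω = 2π·f = 2π·187 = 1175 rad/s.
Step 2 — Component impedances:
  R1: Z = R = 29.6 Ω
  R2: Z = R = 139 Ω
  C: Z = 1/(jωC) = -j/(ω·C) = 0 - j2117 Ω
Step 3 — Parallel branch: R2 || C = 1/(1/R2 + 1/C) = 138.4 - j9.087 Ω.
Step 4 — Series with R1: Z_total = R1 + (R2 || C) = 168 - j9.087 Ω = 168.2∠-3.1° Ω.
Step 5 — Source phasor: V = 10∠86.7° V = 0.5756 + j9.983 V.
Step 6 — Ohm's law: I = V / Z_total = (0.5756 + j9.983) / (168 - j9.087) = 0.0002117 + j0.05944 A.
Step 7 — Convert to polar: |I| = 0.05944 A, ∠I = 89.8°.

I = 0.05944∠89.8° A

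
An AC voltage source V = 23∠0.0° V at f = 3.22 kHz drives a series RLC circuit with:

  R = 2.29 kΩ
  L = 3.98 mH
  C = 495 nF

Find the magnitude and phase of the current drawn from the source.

Step 1 — Angular frequency: ω = 2π·f = 2π·3220 = 2.023e+04 rad/s.
Step 2 — Component impedances:
  R: Z = R = 2290 Ω
  L: Z = jωL = j·2.023e+04·0.00398 = 0 + j80.52 Ω
  C: Z = 1/(jωC) = -j/(ω·C) = 0 - j99.85 Ω
Step 3 — Series combination: Z_total = R + L + C = 2290 - j19.33 Ω = 2290∠-0.5° Ω.
Step 4 — Source phasor: V = 23∠0.0° V = 23 V.
Step 5 — Ohm's law: I = V / Z_total = (23) / (2290 - j19.33) = 0.01004 + j8.477e-05 A.
Step 6 — Convert to polar: |I| = 0.01004 A, ∠I = 0.5°.

I = 0.01004∠0.5° A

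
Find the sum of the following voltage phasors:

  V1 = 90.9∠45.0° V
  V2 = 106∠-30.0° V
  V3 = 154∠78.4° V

Step 1 — Convert each phasor to rectangular form:
  V1 = 90.9·(cos(45.0°) + j·sin(45.0°)) = 64.28 + j64.28 V
  V2 = 106·(cos(-30.0°) + j·sin(-30.0°)) = 91.8 - j53 V
  V3 = 154·(cos(78.4°) + j·sin(78.4°)) = 30.97 + j150.9 V
Step 2 — Sum components: V_total = 187 + j162.1 V.
Step 3 — Convert to polar: |V_total| = 247.5 V, ∠V_total = 40.9°.

V_total = 247.5∠40.9° V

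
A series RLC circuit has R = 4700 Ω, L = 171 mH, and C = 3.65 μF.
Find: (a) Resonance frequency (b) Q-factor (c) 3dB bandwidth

Step 1 — Resonance condition Im(Z)=0 gives ω₀ = 1/√(LC).
Step 2 — ω₀ = 1/√(0.171·3.65e-06) = 1266 rad/s.
Step 3 — f₀ = ω₀/(2π) = 201.5 Hz.
Step 4 — Series Q: Q = ω₀L/R = 1266·0.171/4700 = 0.04605.
Step 5 — 3dB bandwidth: Δω = ω₀/Q = 2.749e+04 rad/s; BW = Δω/(2π) = 4374 Hz.

(a) f₀ = 201.5 Hz  (b) Q = 0.04605  (c) BW = 4374 Hz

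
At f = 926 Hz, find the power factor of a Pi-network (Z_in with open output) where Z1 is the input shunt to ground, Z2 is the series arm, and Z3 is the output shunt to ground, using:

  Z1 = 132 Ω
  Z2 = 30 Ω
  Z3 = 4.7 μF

Step 1 — Angular frequency: ω = 2π·f = 2π·926 = 5818 rad/s.
Step 2 — Component impedances:
  Z1: Z = R = 132 Ω
  Z2: Z = R = 30 Ω
  Z3: Z = 1/(jωC) = -j/(ω·C) = 0 - j36.57 Ω
Step 3 — With open output, the series arm Z2 and the output shunt Z3 appear in series to ground: Z2 + Z3 = 30 - j36.57 Ω.
Step 4 — Parallel with input shunt Z1: Z_in = Z1 || (Z2 + Z3) = 29.66 - j23.1 Ω = 37.59∠-37.9° Ω.
Step 5 — Power factor: PF = cos(φ) = Re(Z)/|Z| = 29.659/37.595 = 0.7889.
Step 6 — Type: Im(Z) = -23.1 ⇒ leading (phase φ = -37.9°).

PF = 0.7889 (leading, φ = -37.9°)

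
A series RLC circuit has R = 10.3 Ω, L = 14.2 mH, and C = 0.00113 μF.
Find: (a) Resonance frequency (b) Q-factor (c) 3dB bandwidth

Step 1 — Resonance: ω₀ = 1/√(LC) = 1/√(0.0142·1.13e-09) = 2.496e+05 rad/s.
Step 2 — f₀ = ω₀/(2π) = 3.973e+04 Hz.
Step 3 — Series Q: Q = ω₀L/R = 2.496e+05·0.0142/10.3 = 344.2.
Step 4 — Bandwidth: Δω = ω₀/Q = 725.4 rad/s; BW = Δω/(2π) = 115.4 Hz.

(a) f₀ = 3.973e+04 Hz  (b) Q = 344.2  (c) BW = 115.4 Hz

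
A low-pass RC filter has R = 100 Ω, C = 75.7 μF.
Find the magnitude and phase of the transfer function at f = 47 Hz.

Step 1 — Angular frequency: ω = 2π·47 = 295.3 rad/s.
Step 2 — Transfer function: H(jω) = 1/(1 + jωRC).
Step 3 — Denominator: 1 + jωRC = 1 + j·295.3·100·7.57e-05 = 1 + j2.235.
Step 4 — H = 0.1667 - j0.3727.
Step 5 — Magnitude: |H| = 0.4083 (-7.8 dB); phase: φ = -65.9°.

|H| = 0.4083 (-7.8 dB), φ = -65.9°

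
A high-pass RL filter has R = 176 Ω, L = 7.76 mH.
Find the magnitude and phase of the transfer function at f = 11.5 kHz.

Step 1 — Angular frequency: ω = 2π·1.15e+04 = 7.226e+04 rad/s.
Step 2 — Transfer function: H(jω) = jωL/(R + jωL).
Step 3 — Numerator jωL = j·560.7; denominator R + jωL = 176 + j560.7.
Step 4 — H = 0.9103 + j0.2857.
Step 5 — Magnitude: |H| = 0.9541 (-0.4 dB); phase: φ = 17.4°.

|H| = 0.9541 (-0.4 dB), φ = 17.4°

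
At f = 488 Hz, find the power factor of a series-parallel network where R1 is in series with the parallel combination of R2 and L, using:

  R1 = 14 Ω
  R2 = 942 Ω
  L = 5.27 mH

Step 1 — Angular frequency: ω = 2π·f = 2π·488 = 3066 rad/s.
Step 2 — Component impedances:
  R1: Z = R = 14 Ω
  R2: Z = R = 942 Ω
  L: Z = jωL = j·3066·0.00527 = 0 + j16.16 Ω
Step 3 — Parallel branch: R2 || L = 1/(1/R2 + 1/L) = 0.2771 + j16.15 Ω.
Step 4 — Series with R1: Z_total = R1 + (R2 || L) = 14.28 + j16.15 Ω = 21.56∠48.5° Ω.
Step 5 — Power factor: PF = cos(φ) = Re(Z)/|Z| = 14.277/21.559 = 0.6622.
Step 6 — Type: Im(Z) = 16.15 ⇒ lagging (phase φ = 48.5°).

PF = 0.6622 (lagging, φ = 48.5°)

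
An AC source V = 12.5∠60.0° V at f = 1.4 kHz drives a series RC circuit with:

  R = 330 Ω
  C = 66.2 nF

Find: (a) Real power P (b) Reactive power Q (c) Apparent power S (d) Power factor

Step 1 — Angular frequency: ω = 2π·f = 2π·1400 = 8796 rad/s.
Step 2 — Component impedances:
  R: Z = R = 330 Ω
  C: Z = 1/(jωC) = -j/(ω·C) = 0 - j1717 Ω
Step 3 — Series combination: Z_total = R + C = 330 - j1717 Ω = 1749∠-79.1° Ω.
Step 4 — Source phasor: V = 12.5∠60.0° V = 6.25 + j10.83 V.
Step 5 — Current: I = V / Z = -0.005405 + j0.004678 A = 0.007148∠139.1° A.
Step 6 — Complex power: S = V·I* = 0.01686 - j0.08775 VA.
Step 7 — Real power: P = Re(S) = 0.01686 W.
Step 8 — Reactive power: Q = Im(S) = -0.08775 VAR.
Step 9 — Apparent power: |S| = 0.08935 VA.
Step 10 — Power factor: PF = P/|S| = 0.1887 (leading).

(a) P = 0.01686 W  (b) Q = -0.08775 VAR  (c) S = 0.08935 VA  (d) PF = 0.1887 (leading)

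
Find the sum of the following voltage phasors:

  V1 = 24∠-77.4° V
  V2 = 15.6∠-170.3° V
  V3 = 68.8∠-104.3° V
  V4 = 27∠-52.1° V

Step 1 — Convert each phasor to rectangular form:
  V1 = 24·(cos(-77.4°) + j·sin(-77.4°)) = 5.235 - j23.42 V
  V2 = 15.6·(cos(-170.3°) + j·sin(-170.3°)) = -15.38 - j2.628 V
  V3 = 68.8·(cos(-104.3°) + j·sin(-104.3°)) = -16.99 - j66.67 V
  V4 = 27·(cos(-52.1°) + j·sin(-52.1°)) = 16.59 - j21.31 V
Step 2 — Sum components: V_total = -10.55 - j114 V.
Step 3 — Convert to polar: |V_total| = 114.5 V, ∠V_total = -95.3°.

V_total = 114.5∠-95.3° V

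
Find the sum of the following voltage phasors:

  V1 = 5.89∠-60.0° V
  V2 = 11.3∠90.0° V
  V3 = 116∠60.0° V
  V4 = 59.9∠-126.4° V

Step 1 — Convert each phasor to rectangular form:
  V1 = 5.89·(cos(-60.0°) + j·sin(-60.0°)) = 2.945 - j5.101 V
  V2 = 11.3·(cos(90.0°) + j·sin(90.0°)) = 0 + j11.3 V
  V3 = 116·(cos(60.0°) + j·sin(60.0°)) = 58 + j100.5 V
  V4 = 59.9·(cos(-126.4°) + j·sin(-126.4°)) = -35.55 - j48.21 V
Step 2 — Sum components: V_total = 25.4 + j58.44 V.
Step 3 — Convert to polar: |V_total| = 63.73 V, ∠V_total = 66.5°.

V_total = 63.73∠66.5° V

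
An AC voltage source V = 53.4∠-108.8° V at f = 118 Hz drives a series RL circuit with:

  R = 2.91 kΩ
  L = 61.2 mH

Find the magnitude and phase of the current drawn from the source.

Step 1 — Angular frequency: ω = 2π·f = 2π·118 = 741.4 rad/s.
Step 2 — Component impedances:
  R: Z = R = 2910 Ω
  L: Z = jωL = j·741.4·0.0612 = 0 + j45.37 Ω
Step 3 — Series combination: Z_total = R + L = 2910 + j45.37 Ω = 2910∠0.9° Ω.
Step 4 — Source phasor: V = 53.4∠-108.8° V = -17.21 - j50.55 V.
Step 5 — Ohm's law: I = V / Z_total = (-17.21 - j50.55) / (2910 + j45.37) = -0.006183 - j0.01728 A.
Step 6 — Convert to polar: |I| = 0.01835 A, ∠I = -109.7°.

I = 0.01835∠-109.7° A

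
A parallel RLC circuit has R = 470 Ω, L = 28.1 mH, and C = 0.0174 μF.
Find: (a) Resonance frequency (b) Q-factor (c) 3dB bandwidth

Step 1 — Resonance: ω₀ = 1/√(LC) = 1/√(0.0281·1.74e-08) = 4.522e+04 rad/s.
Step 2 — f₀ = ω₀/(2π) = 7198 Hz.
Step 3 — Parallel Q: Q = R/(ω₀L) = 470/(4.522e+04·0.0281) = 0.3698.
Step 4 — Bandwidth: Δω = ω₀/Q = 1.223e+05 rad/s; BW = Δω/(2π) = 1.946e+04 Hz.

(a) f₀ = 7198 Hz  (b) Q = 0.3698  (c) BW = 1.946e+04 Hz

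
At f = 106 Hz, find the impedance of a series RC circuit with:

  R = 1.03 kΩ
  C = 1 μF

Step 1 — Angular frequency: ω = 2π·f = 2π·106 = 666 rad/s.
Step 2 — Component impedances:
  R: Z = R = 1030 Ω
  C: Z = 1/(jωC) = -j/(ω·C) = 0 - j1501 Ω
Step 3 — Series combination: Z_total = R + C = 1030 - j1501 Ω = 1821∠-55.5° Ω.

Z = 1030 - j1501 Ω = 1821∠-55.5° Ω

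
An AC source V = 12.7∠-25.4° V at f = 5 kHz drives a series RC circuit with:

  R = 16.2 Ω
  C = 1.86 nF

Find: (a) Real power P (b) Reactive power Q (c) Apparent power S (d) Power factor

Step 1 — Angular frequency: ω = 2π·f = 2π·5000 = 3.142e+04 rad/s.
Step 2 — Component impedances:
  R: Z = R = 16.2 Ω
  C: Z = 1/(jωC) = -j/(ω·C) = 0 - j1.711e+04 Ω
Step 3 — Series combination: Z_total = R + C = 16.2 - j1.711e+04 Ω = 1.711e+04∠-89.9° Ω.
Step 4 — Source phasor: V = 12.7∠-25.4° V = 11.47 - j5.447 V.
Step 5 — Current: I = V / Z = 0.000319 + j0.0006701 A = 0.0007421∠64.5° A.
Step 6 — Complex power: S = V·I* = 8.922e-06 - j0.009425 VA.
Step 7 — Real power: P = Re(S) = 8.922e-06 W.
Step 8 — Reactive power: Q = Im(S) = -0.009425 VAR.
Step 9 — Apparent power: |S| = 0.009425 VA.
Step 10 — Power factor: PF = P/|S| = 0.0009466 (leading).

(a) P = 8.922e-06 W  (b) Q = -0.009425 VAR  (c) S = 0.009425 VA  (d) PF = 0.0009466 (leading)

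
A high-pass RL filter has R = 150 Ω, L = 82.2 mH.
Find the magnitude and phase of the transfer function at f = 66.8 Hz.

Step 1 — Angular frequency: ω = 2π·66.8 = 419.7 rad/s.
Step 2 — Transfer function: H(jω) = jωL/(R + jωL).
Step 3 — Numerator jωL = j·34.5; denominator R + jωL = 150 + j34.5.
Step 4 — H = 0.05024 + j0.2184.
Step 5 — Magnitude: |H| = 0.2242 (-13.0 dB); phase: φ = 77.0°.

|H| = 0.2242 (-13.0 dB), φ = 77.0°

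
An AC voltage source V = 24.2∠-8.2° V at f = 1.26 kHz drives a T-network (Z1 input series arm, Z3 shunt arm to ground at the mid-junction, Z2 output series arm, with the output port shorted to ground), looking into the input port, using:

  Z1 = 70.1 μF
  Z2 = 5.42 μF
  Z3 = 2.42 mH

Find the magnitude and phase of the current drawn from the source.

Step 1 — Angular frequency: ω = 2π·f = 2π·1260 = 7917 rad/s.
Step 2 — Component impedances:
  Z1: Z = 1/(jωC) = -j/(ω·C) = 0 - j1.802 Ω
  Z2: Z = 1/(jωC) = -j/(ω·C) = 0 - j23.31 Ω
  Z3: Z = jωL = j·7917·0.00242 = 0 + j19.16 Ω
Step 3 — With the output port shorted to ground, the output series arm Z2 runs from the junction to ground; the shunt arm Z3 also runs from the junction to ground. They appear in parallel: Z3 || Z2 = 0 + j107.7 Ω.
Step 4 — Series with input arm Z1: Z_in = Z1 + (Z3 || Z2) = 0 + j105.9 Ω = 105.9∠90.0° Ω.
Step 5 — Source phasor: V = 24.2∠-8.2° V = 23.95 - j3.452 V.
Step 6 — Ohm's law: I = V / Z_total = (23.95 - j3.452) / (0 + j105.9) = -0.0326 - j0.2262 A.
Step 7 — Convert to polar: |I| = 0.2286 A, ∠I = -98.2°.

I = 0.2286∠-98.2° A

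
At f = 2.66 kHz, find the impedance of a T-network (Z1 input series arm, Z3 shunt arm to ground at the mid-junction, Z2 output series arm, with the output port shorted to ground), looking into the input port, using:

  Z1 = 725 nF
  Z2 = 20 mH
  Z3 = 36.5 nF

Step 1 — Angular frequency: ω = 2π·f = 2π·2660 = 1.671e+04 rad/s.
Step 2 — Component impedances:
  Z1: Z = 1/(jωC) = -j/(ω·C) = 0 - j82.53 Ω
  Z2: Z = jωL = j·1.671e+04·0.02 = 0 + j334.3 Ω
  Z3: Z = 1/(jωC) = -j/(ω·C) = 0 - j1639 Ω
Step 3 — With the output port shorted to ground, the output series arm Z2 runs from the junction to ground; the shunt arm Z3 also runs from the junction to ground. They appear in parallel: Z3 || Z2 = 0 + j419.9 Ω.
Step 4 — Series with input arm Z1: Z_in = Z1 + (Z3 || Z2) = 0 + j337.4 Ω = 337.4∠90.0° Ω.

Z = 0 + j337.4 Ω = 337.4∠90.0° Ω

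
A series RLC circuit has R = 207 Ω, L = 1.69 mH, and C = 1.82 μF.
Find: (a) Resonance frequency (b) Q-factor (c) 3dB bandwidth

Step 1 — Resonance: ω₀ = 1/√(LC) = 1/√(0.00169·1.82e-06) = 1.803e+04 rad/s.
Step 2 — f₀ = ω₀/(2π) = 2870 Hz.
Step 3 — Series Q: Q = ω₀L/R = 1.803e+04·0.00169/207 = 0.1472.
Step 4 — Bandwidth: Δω = ω₀/Q = 1.225e+05 rad/s; BW = Δω/(2π) = 1.949e+04 Hz.

(a) f₀ = 2870 Hz  (b) Q = 0.1472  (c) BW = 1.949e+04 Hz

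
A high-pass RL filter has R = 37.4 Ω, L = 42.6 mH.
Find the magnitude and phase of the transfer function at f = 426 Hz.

Step 1 — Angular frequency: ω = 2π·426 = 2677 rad/s.
Step 2 — Transfer function: H(jω) = jωL/(R + jωL).
Step 3 — Numerator jωL = j·114; denominator R + jωL = 37.4 + j114.
Step 4 — H = 0.9029 + j0.2961.
Step 5 — Magnitude: |H| = 0.9502 (-0.4 dB); phase: φ = 18.2°.

|H| = 0.9502 (-0.4 dB), φ = 18.2°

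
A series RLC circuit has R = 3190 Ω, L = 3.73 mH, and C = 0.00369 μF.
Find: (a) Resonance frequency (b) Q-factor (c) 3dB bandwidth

Step 1 — Resonance condition Im(Z)=0 gives ω₀ = 1/√(LC).
Step 2 — ω₀ = 1/√(0.00373·3.69e-09) = 2.695e+05 rad/s.
Step 3 — f₀ = ω₀/(2π) = 4.29e+04 Hz.
Step 4 — Series Q: Q = ω₀L/R = 2.695e+05·0.00373/3190 = 0.3152.
Step 5 — 3dB bandwidth: Δω = ω₀/Q = 8.552e+05 rad/s; BW = Δω/(2π) = 1.361e+05 Hz.

(a) f₀ = 4.29e+04 Hz  (b) Q = 0.3152  (c) BW = 1.361e+05 Hz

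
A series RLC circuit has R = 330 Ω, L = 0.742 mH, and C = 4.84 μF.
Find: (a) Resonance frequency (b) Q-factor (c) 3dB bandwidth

Step 1 — Resonance condition Im(Z)=0 gives ω₀ = 1/√(LC).
Step 2 — ω₀ = 1/√(0.000742·4.84e-06) = 1.669e+04 rad/s.
Step 3 — f₀ = ω₀/(2π) = 2656 Hz.
Step 4 — Series Q: Q = ω₀L/R = 1.669e+04·0.000742/330 = 0.03752.
Step 5 — 3dB bandwidth: Δω = ω₀/Q = 4.447e+05 rad/s; BW = Δω/(2π) = 7.078e+04 Hz.

(a) f₀ = 2656 Hz  (b) Q = 0.03752  (c) BW = 7.078e+04 Hz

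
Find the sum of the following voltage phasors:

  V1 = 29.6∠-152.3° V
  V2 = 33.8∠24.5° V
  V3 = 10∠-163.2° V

Step 1 — Convert each phasor to rectangular form:
  V1 = 29.6·(cos(-152.3°) + j·sin(-152.3°)) = -26.21 - j13.76 V
  V2 = 33.8·(cos(24.5°) + j·sin(24.5°)) = 30.76 + j14.02 V
  V3 = 10·(cos(-163.2°) + j·sin(-163.2°)) = -9.573 - j2.89 V
Step 2 — Sum components: V_total = -5.024 - j2.633 V.
Step 3 — Convert to polar: |V_total| = 5.672 V, ∠V_total = -152.3°.

V_total = 5.672∠-152.3° V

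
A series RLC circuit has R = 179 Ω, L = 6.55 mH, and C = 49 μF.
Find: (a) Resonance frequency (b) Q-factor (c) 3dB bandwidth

Step 1 — Resonance: ω₀ = 1/√(LC) = 1/√(0.00655·4.9e-05) = 1765 rad/s.
Step 2 — f₀ = ω₀/(2π) = 280.9 Hz.
Step 3 — Series Q: Q = ω₀L/R = 1765·0.00655/179 = 0.06459.
Step 4 — Bandwidth: Δω = ω₀/Q = 2.733e+04 rad/s; BW = Δω/(2π) = 4349 Hz.

(a) f₀ = 280.9 Hz  (b) Q = 0.06459  (c) BW = 4349 Hz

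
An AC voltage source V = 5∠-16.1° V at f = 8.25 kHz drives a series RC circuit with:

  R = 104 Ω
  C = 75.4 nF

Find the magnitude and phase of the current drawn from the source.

Step 1 — Angular frequency: ω = 2π·f = 2π·8250 = 5.184e+04 rad/s.
Step 2 — Component impedances:
  R: Z = R = 104 Ω
  C: Z = 1/(jωC) = -j/(ω·C) = 0 - j255.9 Ω
Step 3 — Series combination: Z_total = R + C = 104 - j255.9 Ω = 276.2∠-67.9° Ω.
Step 4 — Source phasor: V = 5∠-16.1° V = 4.804 - j1.387 V.
Step 5 — Ohm's law: I = V / Z_total = (4.804 - j1.387) / (104 - j255.9) = 0.0112 + j0.01422 A.
Step 6 — Convert to polar: |I| = 0.0181 A, ∠I = 51.8°.

I = 0.0181∠51.8° A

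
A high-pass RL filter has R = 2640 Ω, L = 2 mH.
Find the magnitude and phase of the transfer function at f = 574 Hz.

Step 1 — Angular frequency: ω = 2π·574 = 3607 rad/s.
Step 2 — Transfer function: H(jω) = jωL/(R + jωL).
Step 3 — Numerator jωL = j·7.213; denominator R + jωL = 2640 + j7.213.
Step 4 — H = 7.465e-06 + j0.002732.
Step 5 — Magnitude: |H| = 0.002732 (-51.3 dB); phase: φ = 89.8°.

|H| = 0.002732 (-51.3 dB), φ = 89.8°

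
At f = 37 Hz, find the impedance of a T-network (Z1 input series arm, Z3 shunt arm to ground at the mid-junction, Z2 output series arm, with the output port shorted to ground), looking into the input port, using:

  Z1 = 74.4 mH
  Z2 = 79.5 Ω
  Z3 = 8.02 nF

Step 1 — Angular frequency: ω = 2π·f = 2π·37 = 232.5 rad/s.
Step 2 — Component impedances:
  Z1: Z = jωL = j·232.5·0.0744 = 0 + j17.3 Ω
  Z2: Z = R = 79.5 Ω
  Z3: Z = 1/(jωC) = -j/(ω·C) = 0 - j5.363e+05 Ω
Step 3 — With the output port shorted to ground, the output series arm Z2 runs from the junction to ground; the shunt arm Z3 also runs from the junction to ground. They appear in parallel: Z3 || Z2 = 79.5 - j0.01178 Ω.
Step 4 — Series with input arm Z1: Z_in = Z1 + (Z3 || Z2) = 79.5 + j17.28 Ω = 81.36∠12.3° Ω.

Z = 79.5 + j17.28 Ω = 81.36∠12.3° Ω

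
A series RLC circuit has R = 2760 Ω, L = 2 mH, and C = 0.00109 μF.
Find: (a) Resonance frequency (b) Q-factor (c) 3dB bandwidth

Step 1 — Resonance: ω₀ = 1/√(LC) = 1/√(0.002·1.09e-09) = 6.773e+05 rad/s.
Step 2 — f₀ = ω₀/(2π) = 1.078e+05 Hz.
Step 3 — Series Q: Q = ω₀L/R = 6.773e+05·0.002/2760 = 0.4908.
Step 4 — Bandwidth: Δω = ω₀/Q = 1.38e+06 rad/s; BW = Δω/(2π) = 2.196e+05 Hz.

(a) f₀ = 1.078e+05 Hz  (b) Q = 0.4908  (c) BW = 2.196e+05 Hz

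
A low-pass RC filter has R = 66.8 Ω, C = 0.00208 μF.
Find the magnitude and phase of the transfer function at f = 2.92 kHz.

Step 1 — Angular frequency: ω = 2π·2920 = 1.835e+04 rad/s.
Step 2 — Transfer function: H(jω) = 1/(1 + jωRC).
Step 3 — Denominator: 1 + jωRC = 1 + j·1.835e+04·66.8·2.08e-09 = 1 + j0.002549.
Step 4 — H = 1 - j0.002549.
Step 5 — Magnitude: |H| = 1 (-0.0 dB); phase: φ = -0.1°.

|H| = 1 (-0.0 dB), φ = -0.1°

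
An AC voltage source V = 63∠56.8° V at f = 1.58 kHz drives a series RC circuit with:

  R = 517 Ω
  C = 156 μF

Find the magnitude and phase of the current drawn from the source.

Step 1 — Angular frequency: ω = 2π·f = 2π·1580 = 9927 rad/s.
Step 2 — Component impedances:
  R: Z = R = 517 Ω
  C: Z = 1/(jωC) = -j/(ω·C) = 0 - j0.6457 Ω
Step 3 — Series combination: Z_total = R + C = 517 - j0.6457 Ω = 517∠-0.1° Ω.
Step 4 — Source phasor: V = 63∠56.8° V = 34.5 + j52.72 V.
Step 5 — Ohm's law: I = V / Z_total = (34.5 + j52.72) / (517 - j0.6457) = 0.0666 + j0.102 A.
Step 6 — Convert to polar: |I| = 0.1219 A, ∠I = 56.9°.

I = 0.1219∠56.9° A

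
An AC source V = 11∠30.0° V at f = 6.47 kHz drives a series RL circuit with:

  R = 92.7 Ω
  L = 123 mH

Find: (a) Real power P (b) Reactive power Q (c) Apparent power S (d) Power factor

Step 1 — Angular frequency: ω = 2π·f = 2π·6470 = 4.065e+04 rad/s.
Step 2 — Component impedances:
  R: Z = R = 92.7 Ω
  L: Z = jωL = j·4.065e+04·0.123 = 0 + j5000 Ω
Step 3 — Series combination: Z_total = R + L = 92.7 + j5000 Ω = 5001∠88.9° Ω.
Step 4 — Source phasor: V = 11∠30.0° V = 9.526 + j5.5 V.
Step 5 — Current: I = V / Z = 0.001135 - j0.001884 A = 0.0022∠-58.9° A.
Step 6 — Complex power: S = V·I* = 0.0004485 + j0.02419 VA.
Step 7 — Real power: P = Re(S) = 0.0004485 W.
Step 8 — Reactive power: Q = Im(S) = 0.02419 VAR.
Step 9 — Apparent power: |S| = 0.02419 VA.
Step 10 — Power factor: PF = P/|S| = 0.01854 (lagging).

(a) P = 0.0004485 W  (b) Q = 0.02419 VAR  (c) S = 0.02419 VA  (d) PF = 0.01854 (lagging)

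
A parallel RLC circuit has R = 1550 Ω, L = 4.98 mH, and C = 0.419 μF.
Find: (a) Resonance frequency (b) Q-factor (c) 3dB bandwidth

Step 1 — Resonance: ω₀ = 1/√(LC) = 1/√(0.00498·4.19e-07) = 2.189e+04 rad/s.
Step 2 — f₀ = ω₀/(2π) = 3484 Hz.
Step 3 — Parallel Q: Q = R/(ω₀L) = 1550/(2.189e+04·0.00498) = 14.22.
Step 4 — Bandwidth: Δω = ω₀/Q = 1540 rad/s; BW = Δω/(2π) = 245.1 Hz.

(a) f₀ = 3484 Hz  (b) Q = 14.22  (c) BW = 245.1 Hz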